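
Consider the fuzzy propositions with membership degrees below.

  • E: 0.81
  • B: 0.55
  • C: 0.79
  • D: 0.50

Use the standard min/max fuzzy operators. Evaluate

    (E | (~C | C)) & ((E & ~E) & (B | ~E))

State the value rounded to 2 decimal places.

0.19

~C = 1 − 0.79 = 0.21
~C | C = max(a, b) on (0.21, 0.79) = 0.79
E | (~C | C) = max(a, b) on (0.81, 0.79) = 0.81
~E = 1 − 0.81 = 0.19
E & ~E = min(a, b) on (0.81, 0.19) = 0.19
~E = 1 − 0.81 = 0.19
B | ~E = max(a, b) on (0.55, 0.19) = 0.55
(E & ~E) & (B | ~E) = min(a, b) on (0.19, 0.55) = 0.19
(E | (~C | C)) & ((E & ~E) & (B | ~E)) = min(a, b) on (0.81, 0.19) = 0.19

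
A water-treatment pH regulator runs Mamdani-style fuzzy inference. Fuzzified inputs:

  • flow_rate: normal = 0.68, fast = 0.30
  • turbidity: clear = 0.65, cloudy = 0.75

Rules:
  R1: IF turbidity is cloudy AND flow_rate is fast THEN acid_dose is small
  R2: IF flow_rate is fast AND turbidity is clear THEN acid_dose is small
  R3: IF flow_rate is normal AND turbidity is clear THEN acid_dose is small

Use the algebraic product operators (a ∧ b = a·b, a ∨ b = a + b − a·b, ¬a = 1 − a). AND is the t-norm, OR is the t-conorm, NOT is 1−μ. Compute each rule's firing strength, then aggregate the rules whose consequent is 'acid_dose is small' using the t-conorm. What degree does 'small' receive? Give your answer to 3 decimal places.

0.652

R1: cloudy=0.75, fast=0.30; AND[a·b] → w = 0.2250
R2: fast=0.30, clear=0.65; AND[a·b] → w = 0.1950
R3: normal=0.68, clear=0.65; AND[a·b] → w = 0.4420
Rules with consequent 'small': {R1, R2, R3} → strengths 0.2250, 0.1950, 0.4420
Aggregate via t-conorm [a + b − a·b]: 0.6519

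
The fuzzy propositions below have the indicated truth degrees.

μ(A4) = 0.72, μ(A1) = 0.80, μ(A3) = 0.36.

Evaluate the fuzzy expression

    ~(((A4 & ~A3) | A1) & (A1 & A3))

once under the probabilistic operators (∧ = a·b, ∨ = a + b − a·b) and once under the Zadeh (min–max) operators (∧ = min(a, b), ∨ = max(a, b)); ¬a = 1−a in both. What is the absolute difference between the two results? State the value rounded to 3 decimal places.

0.103

Under probabilistic:
  ~A3 = 1 − 0.3600 = 0.6400
  A4 & ~A3 = a·b on (0.7200, 0.6400) = 0.4608
  (A4 & ~A3) | A1 = a + b − a·b on (0.4608, 0.8000) = 0.8922
  A1 & A3 = a·b on (0.8000, 0.3600) = 0.2880
  ((A4 & ~A3) | A1) & (A1 & A3) = a·b on (0.8922, 0.2880) = 0.2569
  ~(((A4 & ~A3) | A1) & (A1 & A3)) = 1 − 0.2569 = 0.7431
  → value = 0.7431
Under Zadeh (min–max):
  ~A3 = 1 − 0.36 = 0.64
  A4 & ~A3 = min(a, b) on (0.72, 0.64) = 0.64
  (A4 & ~A3) | A1 = max(a, b) on (0.64, 0.80) = 0.80
  A1 & A3 = min(a, b) on (0.80, 0.36) = 0.36
  ((A4 & ~A3) | A1) & (A1 & A3) = min(a, b) on (0.80, 0.36) = 0.36
  ~(((A4 & ~A3) | A1) & (A1 & A3)) = 1 − 0.36 = 0.64
  → value = 0.6400
|0.7431 − 0.6400| = 0.103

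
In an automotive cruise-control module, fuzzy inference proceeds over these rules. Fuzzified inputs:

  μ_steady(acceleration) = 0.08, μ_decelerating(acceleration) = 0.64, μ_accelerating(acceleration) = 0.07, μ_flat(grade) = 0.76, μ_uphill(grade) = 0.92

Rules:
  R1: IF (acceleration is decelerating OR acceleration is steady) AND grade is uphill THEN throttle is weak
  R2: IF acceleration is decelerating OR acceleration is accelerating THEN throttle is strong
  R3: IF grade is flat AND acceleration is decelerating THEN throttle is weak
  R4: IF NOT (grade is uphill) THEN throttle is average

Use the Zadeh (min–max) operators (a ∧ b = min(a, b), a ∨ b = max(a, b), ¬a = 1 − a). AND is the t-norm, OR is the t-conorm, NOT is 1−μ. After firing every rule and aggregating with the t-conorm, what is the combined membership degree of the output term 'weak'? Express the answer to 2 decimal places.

0.64

R1: (decelerating=0.64 OR steady=0.08) = 0.64; AND[min(a, b)] with uphill=0.92 → w = 0.64
R2: decelerating=0.64, accelerating=0.07; OR[max(a, b)] → w = 0.64
R3: flat=0.76, decelerating=0.64; AND[min(a, b)] → w = 0.64
R4: ¬uphill=1−0.92=0.08 → w = 0.08
Rules with consequent 'weak': {R1, R3} → strengths 0.64, 0.64
Aggregate via t-conorm [max(a, b)]: 0.64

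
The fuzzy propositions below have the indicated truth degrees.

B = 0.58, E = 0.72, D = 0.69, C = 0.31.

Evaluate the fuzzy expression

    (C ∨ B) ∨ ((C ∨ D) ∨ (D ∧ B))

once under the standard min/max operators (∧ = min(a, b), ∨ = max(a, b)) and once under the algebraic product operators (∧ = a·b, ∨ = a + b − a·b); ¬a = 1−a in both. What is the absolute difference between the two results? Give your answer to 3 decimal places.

Under standard min/max:
  C ∨ B = max(a, b) on (0.31, 0.58) = 0.58
  C ∨ D = max(a, b) on (0.31, 0.69) = 0.69
  D ∧ B = min(a, b) on (0.69, 0.58) = 0.58
  (C ∨ D) ∨ (D ∧ B) = max(a, b) on (0.69, 0.58) = 0.69
  (C ∨ B) ∨ ((C ∨ D) ∨ (D ∧ B)) = max(a, b) on (0.58, 0.69) = 0.69
  → value = 0.6900
Under algebraic product:
  C ∨ B = a + b − a·b on (0.3100, 0.5800) = 0.7102
  C ∨ D = a + b − a·b on (0.3100, 0.6900) = 0.7861
  D ∧ B = a·b on (0.6900, 0.5800) = 0.4002
  (C ∨ D) ∨ (D ∧ B) = a + b − a·b on (0.7861, 0.4002) = 0.8717
  (C ∨ B) ∨ ((C ∨ D) ∨ (D ∧ B)) = a + b − a·b on (0.7102, 0.8717) = 0.9628
  → value = 0.9628
|0.6900 − 0.9628| = 0.273

0.273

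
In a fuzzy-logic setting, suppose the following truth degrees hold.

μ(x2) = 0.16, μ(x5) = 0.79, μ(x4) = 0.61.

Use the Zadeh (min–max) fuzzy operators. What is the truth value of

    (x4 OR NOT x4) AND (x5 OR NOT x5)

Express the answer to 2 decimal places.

NOT x4 = 1 − 0.61 = 0.39
x4 OR NOT x4 = max(a, b) on (0.61, 0.39) = 0.61
NOT x5 = 1 − 0.79 = 0.21
x5 OR NOT x5 = max(a, b) on (0.79, 0.21) = 0.79
(x4 OR NOT x4) AND (x5 OR NOT x5) = min(a, b) on (0.61, 0.79) = 0.61

0.61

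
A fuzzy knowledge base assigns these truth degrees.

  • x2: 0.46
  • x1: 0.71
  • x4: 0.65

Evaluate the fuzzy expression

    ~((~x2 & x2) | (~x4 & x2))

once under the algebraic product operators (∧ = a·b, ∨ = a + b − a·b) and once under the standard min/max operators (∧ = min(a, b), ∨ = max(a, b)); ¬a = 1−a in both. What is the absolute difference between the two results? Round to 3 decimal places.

Under algebraic product:
  ~x2 = 1 − 0.4600 = 0.5400
  ~x2 & x2 = a·b on (0.5400, 0.4600) = 0.2484
  ~x4 = 1 − 0.6500 = 0.3500
  ~x4 & x2 = a·b on (0.3500, 0.4600) = 0.1610
  (~x2 & x2) | (~x4 & x2) = a + b − a·b on (0.2484, 0.1610) = 0.3694
  ~((~x2 & x2) | (~x4 & x2)) = 1 − 0.3694 = 0.6306
  → value = 0.6306
Under standard min/max:
  ~x2 = 1 − 0.46 = 0.54
  ~x2 & x2 = min(a, b) on (0.54, 0.46) = 0.46
  ~x4 = 1 − 0.65 = 0.35
  ~x4 & x2 = min(a, b) on (0.35, 0.46) = 0.35
  (~x2 & x2) | (~x4 & x2) = max(a, b) on (0.46, 0.35) = 0.46
  ~((~x2 & x2) | (~x4 & x2)) = 1 − 0.46 = 0.54
  → value = 0.5400
|0.6306 − 0.5400| = 0.091

0.091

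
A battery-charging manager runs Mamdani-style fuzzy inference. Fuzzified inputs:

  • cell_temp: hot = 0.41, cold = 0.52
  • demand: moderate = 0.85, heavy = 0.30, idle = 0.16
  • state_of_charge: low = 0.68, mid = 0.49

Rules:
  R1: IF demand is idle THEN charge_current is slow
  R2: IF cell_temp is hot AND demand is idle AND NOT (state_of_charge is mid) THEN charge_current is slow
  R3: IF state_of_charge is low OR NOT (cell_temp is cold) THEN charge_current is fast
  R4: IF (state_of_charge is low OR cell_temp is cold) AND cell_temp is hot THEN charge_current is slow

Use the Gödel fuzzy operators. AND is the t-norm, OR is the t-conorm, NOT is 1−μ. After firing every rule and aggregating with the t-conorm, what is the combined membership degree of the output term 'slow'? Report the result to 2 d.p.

R1: idle=0.16 → w = 0.16
R2: hot=0.41, idle=0.16, ¬mid=1−0.49=0.51; AND[min(a, b)] → w = 0.16
R3: low=0.68, ¬cold=1−0.52=0.48; OR[max(a, b)] → w = 0.68
R4: (low=0.68 OR cold=0.52) = 0.68; AND[min(a, b)] with hot=0.41 → w = 0.41
Rules with consequent 'slow': {R1, R2, R4} → strengths 0.16, 0.16, 0.41
Aggregate via t-conorm [max(a, b)]: 0.41

0.41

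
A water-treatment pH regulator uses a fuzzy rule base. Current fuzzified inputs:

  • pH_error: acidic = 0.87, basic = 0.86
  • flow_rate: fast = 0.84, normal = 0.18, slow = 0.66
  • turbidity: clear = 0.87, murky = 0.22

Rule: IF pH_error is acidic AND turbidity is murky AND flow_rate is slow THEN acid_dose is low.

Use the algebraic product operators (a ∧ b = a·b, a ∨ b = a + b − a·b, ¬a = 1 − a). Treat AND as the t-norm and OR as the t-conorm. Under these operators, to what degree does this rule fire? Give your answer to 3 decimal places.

firing strength: acidic=0.87, murky=0.22, slow=0.66; AND[a·b] → w = 0.1263

0.126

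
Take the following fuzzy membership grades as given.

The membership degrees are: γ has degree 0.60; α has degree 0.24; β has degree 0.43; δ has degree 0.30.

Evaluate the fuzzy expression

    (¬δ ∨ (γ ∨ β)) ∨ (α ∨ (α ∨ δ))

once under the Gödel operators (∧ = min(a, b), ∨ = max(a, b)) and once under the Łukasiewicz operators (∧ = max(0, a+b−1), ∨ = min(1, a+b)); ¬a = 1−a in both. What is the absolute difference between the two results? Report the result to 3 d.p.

Under Gödel:
  ¬δ = 1 − 0.30 = 0.70
  γ ∨ β = max(a, b) on (0.60, 0.43) = 0.60
  ¬δ ∨ (γ ∨ β) = max(a, b) on (0.70, 0.60) = 0.70
  α ∨ δ = max(a, b) on (0.24, 0.30) = 0.30
  α ∨ (α ∨ δ) = max(a, b) on (0.24, 0.30) = 0.30
  (¬δ ∨ (γ ∨ β)) ∨ (α ∨ (α ∨ δ)) = max(a, b) on (0.70, 0.30) = 0.70
  → value = 0.7000
Under Łukasiewicz:
  ¬δ = 1 − 0.30 = 0.70
  γ ∨ β = min(1, a+b) on (0.60, 0.43) = 1.00
  ¬δ ∨ (γ ∨ β) = min(1, a+b) on (0.70, 1.00) = 1.00
  α ∨ δ = min(1, a+b) on (0.24, 0.30) = 0.54
  α ∨ (α ∨ δ) = min(1, a+b) on (0.24, 0.54) = 0.78
  (¬δ ∨ (γ ∨ β)) ∨ (α ∨ (α ∨ δ)) = min(1, a+b) on (1.00, 0.78) = 1.00
  → value = 1.0000
|0.7000 − 1.0000| = 0.300

0.300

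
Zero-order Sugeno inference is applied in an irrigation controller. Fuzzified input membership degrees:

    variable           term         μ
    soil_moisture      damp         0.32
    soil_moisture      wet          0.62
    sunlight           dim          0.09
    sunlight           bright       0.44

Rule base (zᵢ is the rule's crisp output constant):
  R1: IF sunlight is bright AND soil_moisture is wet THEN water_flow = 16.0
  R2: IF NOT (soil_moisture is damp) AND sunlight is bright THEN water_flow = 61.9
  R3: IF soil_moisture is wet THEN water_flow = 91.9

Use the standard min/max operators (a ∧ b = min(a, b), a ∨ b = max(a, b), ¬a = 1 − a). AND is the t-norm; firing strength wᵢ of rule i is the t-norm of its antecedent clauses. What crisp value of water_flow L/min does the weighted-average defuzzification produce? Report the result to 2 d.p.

60.84

R1 (z=16.0): bright=0.44, wet=0.62; AND[min(a, b)] → w = 0.44
R2 (z=61.9): ¬damp=1−0.32=0.68, bright=0.44; AND[min(a, b)] → w = 0.44
R3 (z=91.9): wet=0.62 → w = 0.62
Weighted average = (0.44·16.0 + 0.44·61.9 + 0.62·91.9) / (0.44 + 0.44 + 0.62)
  = 91.2540 / 1.5000 = 60.84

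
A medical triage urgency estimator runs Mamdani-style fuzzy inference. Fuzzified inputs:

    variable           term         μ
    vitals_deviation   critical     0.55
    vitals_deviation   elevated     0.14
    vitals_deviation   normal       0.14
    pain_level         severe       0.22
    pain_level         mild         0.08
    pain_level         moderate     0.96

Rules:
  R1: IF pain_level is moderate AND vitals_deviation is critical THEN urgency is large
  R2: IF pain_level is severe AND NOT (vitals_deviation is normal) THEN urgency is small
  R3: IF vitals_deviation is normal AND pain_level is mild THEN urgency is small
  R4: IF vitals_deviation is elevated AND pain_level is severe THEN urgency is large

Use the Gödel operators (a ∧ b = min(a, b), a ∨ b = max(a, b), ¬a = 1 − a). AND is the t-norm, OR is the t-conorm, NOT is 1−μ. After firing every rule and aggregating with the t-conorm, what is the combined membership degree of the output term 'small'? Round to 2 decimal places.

0.22

R1: moderate=0.96, critical=0.55; AND[min(a, b)] → w = 0.55
R2: severe=0.22, ¬normal=1−0.14=0.86; AND[min(a, b)] → w = 0.22
R3: normal=0.14, mild=0.08; AND[min(a, b)] → w = 0.08
R4: elevated=0.14, severe=0.22; AND[min(a, b)] → w = 0.14
Rules with consequent 'small': {R2, R3} → strengths 0.22, 0.08
Aggregate via t-conorm [max(a, b)]: 0.22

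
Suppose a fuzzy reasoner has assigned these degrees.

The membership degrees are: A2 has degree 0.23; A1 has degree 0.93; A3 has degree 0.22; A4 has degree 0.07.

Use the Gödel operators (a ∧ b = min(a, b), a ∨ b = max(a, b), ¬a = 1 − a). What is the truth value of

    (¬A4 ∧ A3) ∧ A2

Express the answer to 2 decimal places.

¬A4 = 1 − 0.07 = 0.93
¬A4 ∧ A3 = min(a, b) on (0.93, 0.22) = 0.22
(¬A4 ∧ A3) ∧ A2 = min(a, b) on (0.22, 0.23) = 0.22

0.22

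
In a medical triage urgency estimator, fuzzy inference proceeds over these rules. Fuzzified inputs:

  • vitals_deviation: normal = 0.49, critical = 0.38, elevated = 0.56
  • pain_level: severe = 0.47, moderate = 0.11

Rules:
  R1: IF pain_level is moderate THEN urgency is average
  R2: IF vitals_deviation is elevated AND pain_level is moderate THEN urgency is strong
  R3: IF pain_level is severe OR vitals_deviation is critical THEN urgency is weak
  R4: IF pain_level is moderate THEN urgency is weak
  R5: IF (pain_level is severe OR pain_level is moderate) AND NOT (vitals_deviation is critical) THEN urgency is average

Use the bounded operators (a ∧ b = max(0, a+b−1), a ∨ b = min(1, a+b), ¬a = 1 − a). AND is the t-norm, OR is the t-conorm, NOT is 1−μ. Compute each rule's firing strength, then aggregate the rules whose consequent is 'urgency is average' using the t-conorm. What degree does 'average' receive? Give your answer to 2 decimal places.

R1: moderate=0.11 → w = 0.11
R2: elevated=0.56, moderate=0.11; AND[max(0, a+b−1)] → w = 0.00
R3: severe=0.47, critical=0.38; OR[min(1, a+b)] → w = 0.85
R4: moderate=0.11 → w = 0.11
R5: (severe=0.47 OR moderate=0.11) = 0.58; AND[max(0, a+b−1)] with ¬critical=1−0.38=0.62 → w = 0.20
Rules with consequent 'average': {R1, R5} → strengths 0.11, 0.20
Aggregate via t-conorm [min(1, a+b)]: 0.31

0.31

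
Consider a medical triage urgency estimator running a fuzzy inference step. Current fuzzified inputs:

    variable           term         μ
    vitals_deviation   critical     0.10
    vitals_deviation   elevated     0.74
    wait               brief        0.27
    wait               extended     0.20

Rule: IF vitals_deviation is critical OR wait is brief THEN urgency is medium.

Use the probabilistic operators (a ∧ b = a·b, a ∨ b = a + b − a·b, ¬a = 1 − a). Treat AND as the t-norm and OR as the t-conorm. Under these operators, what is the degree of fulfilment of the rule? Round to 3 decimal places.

0.343

firing strength: critical=0.10, brief=0.27; OR[a + b − a·b] → w = 0.3430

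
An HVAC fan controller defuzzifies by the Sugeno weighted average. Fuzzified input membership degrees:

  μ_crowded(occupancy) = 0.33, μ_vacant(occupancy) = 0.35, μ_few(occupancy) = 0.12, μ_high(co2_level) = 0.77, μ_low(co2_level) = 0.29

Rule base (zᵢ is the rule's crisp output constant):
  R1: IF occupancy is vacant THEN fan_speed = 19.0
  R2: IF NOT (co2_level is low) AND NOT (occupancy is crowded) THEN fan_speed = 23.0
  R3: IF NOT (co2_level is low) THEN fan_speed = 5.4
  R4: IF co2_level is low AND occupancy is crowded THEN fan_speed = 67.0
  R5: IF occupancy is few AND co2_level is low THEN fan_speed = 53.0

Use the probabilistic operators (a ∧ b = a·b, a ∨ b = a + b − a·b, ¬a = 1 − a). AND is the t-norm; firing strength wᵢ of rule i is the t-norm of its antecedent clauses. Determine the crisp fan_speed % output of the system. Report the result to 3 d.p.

17.814

R1 (z=19.0): vacant=0.35 → w = 0.3500
R2 (z=23.0): ¬low=1−0.29=0.71, ¬crowded=1−0.33=0.67; AND[a·b] → w = 0.4757
R3 (z=5.4): ¬low=1−0.29=0.71 → w = 0.7100
R4 (z=67.0): low=0.29, crowded=0.33; AND[a·b] → w = 0.0957
R5 (z=53.0): few=0.12, low=0.29; AND[a·b] → w = 0.0348
Weighted average = (0.3500·19.0 + 0.4757·23.0 + 0.7100·5.4 + 0.0957·67.0 + 0.0348·53.0) / (0.3500 + 0.4757 + 0.7100 + 0.0957 + 0.0348)
  = 29.6814 / 1.6662 = 17.814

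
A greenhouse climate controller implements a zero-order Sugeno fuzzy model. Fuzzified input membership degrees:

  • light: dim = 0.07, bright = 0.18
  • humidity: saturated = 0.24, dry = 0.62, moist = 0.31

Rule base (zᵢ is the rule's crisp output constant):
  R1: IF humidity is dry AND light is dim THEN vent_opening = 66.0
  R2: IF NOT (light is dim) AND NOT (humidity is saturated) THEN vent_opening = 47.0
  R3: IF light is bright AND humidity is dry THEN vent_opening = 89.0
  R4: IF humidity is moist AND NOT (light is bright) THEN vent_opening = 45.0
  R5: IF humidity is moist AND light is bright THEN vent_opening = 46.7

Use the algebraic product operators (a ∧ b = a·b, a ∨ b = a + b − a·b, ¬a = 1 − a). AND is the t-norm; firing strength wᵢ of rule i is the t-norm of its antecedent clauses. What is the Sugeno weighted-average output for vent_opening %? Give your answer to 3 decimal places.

51.256

R1 (z=66.0): dry=0.62, dim=0.07; AND[a·b] → w = 0.0434
R2 (z=47.0): ¬dim=1−0.07=0.93, ¬saturated=1−0.24=0.76; AND[a·b] → w = 0.7068
R3 (z=89.0): bright=0.18, dry=0.62; AND[a·b] → w = 0.1116
R4 (z=45.0): moist=0.31, ¬bright=1−0.18=0.82; AND[a·b] → w = 0.2542
R5 (z=46.7): moist=0.31, bright=0.18; AND[a·b] → w = 0.0558
Weighted average = (0.0434·66.0 + 0.7068·47.0 + 0.1116·89.0 + 0.2542·45.0 + 0.0558·46.7) / (0.0434 + 0.7068 + 0.1116 + 0.2542 + 0.0558)
  = 60.0613 / 1.1718 = 51.256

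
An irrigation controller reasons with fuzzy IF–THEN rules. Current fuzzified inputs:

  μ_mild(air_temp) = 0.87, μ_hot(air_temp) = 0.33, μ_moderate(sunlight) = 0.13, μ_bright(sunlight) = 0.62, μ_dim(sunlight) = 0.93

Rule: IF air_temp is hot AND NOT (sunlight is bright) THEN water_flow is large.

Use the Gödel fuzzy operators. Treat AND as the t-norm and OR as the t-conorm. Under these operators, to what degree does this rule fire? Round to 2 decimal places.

firing strength: hot=0.33, ¬bright=1−0.62=0.38; AND[min(a, b)] → w = 0.33

0.33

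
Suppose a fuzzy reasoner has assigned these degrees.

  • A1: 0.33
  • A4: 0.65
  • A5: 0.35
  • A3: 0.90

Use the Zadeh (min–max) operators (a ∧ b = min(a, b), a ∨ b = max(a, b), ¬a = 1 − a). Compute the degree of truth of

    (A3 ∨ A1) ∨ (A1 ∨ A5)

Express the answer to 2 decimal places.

0.90

A3 ∨ A1 = max(a, b) on (0.90, 0.33) = 0.90
A1 ∨ A5 = max(a, b) on (0.33, 0.35) = 0.35
(A3 ∨ A1) ∨ (A1 ∨ A5) = max(a, b) on (0.90, 0.35) = 0.90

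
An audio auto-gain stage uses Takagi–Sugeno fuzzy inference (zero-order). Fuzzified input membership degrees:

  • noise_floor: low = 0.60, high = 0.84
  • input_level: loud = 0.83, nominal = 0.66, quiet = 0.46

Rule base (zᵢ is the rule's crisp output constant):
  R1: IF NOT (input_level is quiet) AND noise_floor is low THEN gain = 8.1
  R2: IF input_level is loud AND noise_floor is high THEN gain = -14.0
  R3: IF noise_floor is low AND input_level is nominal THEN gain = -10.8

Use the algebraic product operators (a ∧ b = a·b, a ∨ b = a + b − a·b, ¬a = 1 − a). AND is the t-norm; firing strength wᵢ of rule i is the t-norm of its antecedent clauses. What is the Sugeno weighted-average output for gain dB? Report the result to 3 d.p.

R1 (z=8.1): ¬quiet=1−0.46=0.54, low=0.60; AND[a·b] → w = 0.3240
R2 (z=-14.0): loud=0.83, high=0.84; AND[a·b] → w = 0.6972
R3 (z=-10.8): low=0.60, nominal=0.66; AND[a·b] → w = 0.3960
Weighted average = (0.3240·8.1 + 0.6972·-14.0 + 0.3960·-10.8) / (0.3240 + 0.6972 + 0.3960)
  = -11.4132 / 1.4172 = -8.053

-8.053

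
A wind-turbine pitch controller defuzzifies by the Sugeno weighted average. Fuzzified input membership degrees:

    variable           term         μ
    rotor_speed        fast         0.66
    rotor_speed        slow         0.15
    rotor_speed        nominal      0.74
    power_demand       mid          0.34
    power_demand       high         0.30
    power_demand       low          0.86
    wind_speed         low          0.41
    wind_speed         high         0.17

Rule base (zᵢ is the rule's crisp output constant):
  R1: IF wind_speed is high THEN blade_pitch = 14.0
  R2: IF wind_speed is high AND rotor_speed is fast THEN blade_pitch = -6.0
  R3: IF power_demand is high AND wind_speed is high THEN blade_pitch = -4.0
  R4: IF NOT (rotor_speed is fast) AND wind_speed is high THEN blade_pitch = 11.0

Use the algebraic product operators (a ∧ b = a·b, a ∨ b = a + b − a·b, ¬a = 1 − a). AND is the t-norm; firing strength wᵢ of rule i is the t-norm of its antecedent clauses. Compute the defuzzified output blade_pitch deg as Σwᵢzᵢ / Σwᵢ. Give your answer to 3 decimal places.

R1 (z=14.0): high=0.17 → w = 0.1700
R2 (z=-6.0): high=0.17, fast=0.66; AND[a·b] → w = 0.1122
R3 (z=-4.0): high=0.30, high=0.17; AND[a·b] → w = 0.0510
R4 (z=11.0): ¬fast=1−0.66=0.34, high=0.17; AND[a·b] → w = 0.0578
Weighted average = (0.1700·14.0 + 0.1122·-6.0 + 0.0510·-4.0 + 0.0578·11.0) / (0.1700 + 0.1122 + 0.0510 + 0.0578)
  = 2.1386 / 0.3910 = 5.470

5.470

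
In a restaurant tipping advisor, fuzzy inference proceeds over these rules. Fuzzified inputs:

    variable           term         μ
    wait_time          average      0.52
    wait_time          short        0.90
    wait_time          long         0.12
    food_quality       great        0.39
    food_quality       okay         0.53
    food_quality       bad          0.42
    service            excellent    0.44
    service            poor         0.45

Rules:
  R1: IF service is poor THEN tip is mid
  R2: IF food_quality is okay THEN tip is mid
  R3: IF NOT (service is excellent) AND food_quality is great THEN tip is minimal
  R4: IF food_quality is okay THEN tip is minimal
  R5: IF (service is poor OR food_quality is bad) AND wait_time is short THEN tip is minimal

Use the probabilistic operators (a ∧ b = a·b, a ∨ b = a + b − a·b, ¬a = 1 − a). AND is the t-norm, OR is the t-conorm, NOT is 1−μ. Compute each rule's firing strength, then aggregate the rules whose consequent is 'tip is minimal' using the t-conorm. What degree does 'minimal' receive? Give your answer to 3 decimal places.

R1: poor=0.45 → w = 0.4500
R2: okay=0.53 → w = 0.5300
R3: ¬excellent=1−0.44=0.56, great=0.39; AND[a·b] → w = 0.2184
R4: okay=0.53 → w = 0.5300
R5: (poor=0.45 OR bad=0.42) = 0.6810; AND[a·b] with short=0.90 → w = 0.6129
Rules with consequent 'minimal': {R3, R4, R5} → strengths 0.2184, 0.5300, 0.6129
Aggregate via t-conorm [a + b − a·b]: 0.8578

0.858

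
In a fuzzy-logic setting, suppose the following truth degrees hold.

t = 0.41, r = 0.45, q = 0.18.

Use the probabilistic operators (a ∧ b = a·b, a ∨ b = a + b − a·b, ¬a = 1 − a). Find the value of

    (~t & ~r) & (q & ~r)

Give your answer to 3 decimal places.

~t = 1 − 0.4100 = 0.5900
~r = 1 − 0.4500 = 0.5500
~t & ~r = a·b on (0.5900, 0.5500) = 0.3245
~r = 1 − 0.4500 = 0.5500
q & ~r = a·b on (0.1800, 0.5500) = 0.0990
(~t & ~r) & (q & ~r) = a·b on (0.3245, 0.0990) = 0.0321

0.032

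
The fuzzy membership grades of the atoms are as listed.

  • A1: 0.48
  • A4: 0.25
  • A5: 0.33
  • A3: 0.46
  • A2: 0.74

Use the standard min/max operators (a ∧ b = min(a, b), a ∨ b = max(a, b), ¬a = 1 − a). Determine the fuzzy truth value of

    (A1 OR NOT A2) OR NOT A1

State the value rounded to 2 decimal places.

NOT A2 = 1 − 0.74 = 0.26
A1 OR NOT A2 = max(a, b) on (0.48, 0.26) = 0.48
NOT A1 = 1 − 0.48 = 0.52
(A1 OR NOT A2) OR NOT A1 = max(a, b) on (0.48, 0.52) = 0.52

0.52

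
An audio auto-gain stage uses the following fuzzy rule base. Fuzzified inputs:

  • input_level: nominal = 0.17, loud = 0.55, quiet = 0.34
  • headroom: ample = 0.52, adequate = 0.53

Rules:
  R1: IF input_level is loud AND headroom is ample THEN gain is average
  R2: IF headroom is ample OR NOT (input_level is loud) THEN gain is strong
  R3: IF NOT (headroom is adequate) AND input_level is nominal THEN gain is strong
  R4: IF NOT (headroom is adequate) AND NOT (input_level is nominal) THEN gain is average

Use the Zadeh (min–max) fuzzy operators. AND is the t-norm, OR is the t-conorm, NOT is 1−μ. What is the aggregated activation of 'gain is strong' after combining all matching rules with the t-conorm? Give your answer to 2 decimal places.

R1: loud=0.55, ample=0.52; AND[min(a, b)] → w = 0.52
R2: ample=0.52, ¬loud=1−0.55=0.45; OR[max(a, b)] → w = 0.52
R3: ¬adequate=1−0.53=0.47, nominal=0.17; AND[min(a, b)] → w = 0.17
R4: ¬adequate=1−0.53=0.47, ¬nominal=1−0.17=0.83; AND[min(a, b)] → w = 0.47
Rules with consequent 'strong': {R2, R3} → strengths 0.52, 0.17
Aggregate via t-conorm [max(a, b)]: 0.52

0.52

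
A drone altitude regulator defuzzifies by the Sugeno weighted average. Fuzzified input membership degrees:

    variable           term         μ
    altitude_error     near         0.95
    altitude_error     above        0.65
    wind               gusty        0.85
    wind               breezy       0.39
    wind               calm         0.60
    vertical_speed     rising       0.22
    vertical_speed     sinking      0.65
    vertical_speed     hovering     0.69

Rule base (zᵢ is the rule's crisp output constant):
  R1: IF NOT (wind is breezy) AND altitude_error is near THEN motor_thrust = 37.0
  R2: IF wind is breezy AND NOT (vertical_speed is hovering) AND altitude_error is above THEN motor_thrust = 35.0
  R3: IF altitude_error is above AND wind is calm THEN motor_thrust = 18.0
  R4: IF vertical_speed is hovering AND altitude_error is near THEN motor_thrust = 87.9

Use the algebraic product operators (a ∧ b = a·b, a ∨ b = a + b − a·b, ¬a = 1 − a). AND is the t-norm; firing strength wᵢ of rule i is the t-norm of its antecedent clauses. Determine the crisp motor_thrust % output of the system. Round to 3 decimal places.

52.143

R1 (z=37.0): ¬breezy=1−0.39=0.61, near=0.95; AND[a·b] → w = 0.5795
R2 (z=35.0): breezy=0.39, ¬hovering=1−0.69=0.31, above=0.65; AND[a·b] → w = 0.0786
R3 (z=18.0): above=0.65, calm=0.60; AND[a·b] → w = 0.3900
R4 (z=87.9): hovering=0.69, near=0.95; AND[a·b] → w = 0.6555
Weighted average = (0.5795·37.0 + 0.0786·35.0 + 0.3900·18.0 + 0.6555·87.9) / (0.5795 + 0.0786 + 0.3900 + 0.6555)
  = 88.8304 / 1.7036 = 52.143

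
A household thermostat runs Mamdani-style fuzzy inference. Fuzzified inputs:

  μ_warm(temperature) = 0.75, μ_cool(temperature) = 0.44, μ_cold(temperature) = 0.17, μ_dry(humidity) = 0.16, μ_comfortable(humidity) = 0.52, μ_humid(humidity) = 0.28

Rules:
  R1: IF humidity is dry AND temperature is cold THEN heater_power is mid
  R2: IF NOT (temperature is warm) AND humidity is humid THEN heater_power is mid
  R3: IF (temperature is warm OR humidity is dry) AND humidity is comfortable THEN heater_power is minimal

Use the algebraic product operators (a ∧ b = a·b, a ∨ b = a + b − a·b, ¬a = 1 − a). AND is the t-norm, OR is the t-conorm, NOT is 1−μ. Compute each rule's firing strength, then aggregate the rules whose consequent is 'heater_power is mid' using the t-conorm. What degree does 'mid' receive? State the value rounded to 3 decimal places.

R1: dry=0.16, cold=0.17; AND[a·b] → w = 0.0272
R2: ¬warm=1−0.75=0.25, humid=0.28; AND[a·b] → w = 0.0700
R3: (warm=0.75 OR dry=0.16) = 0.7900; AND[a·b] with comfortable=0.52 → w = 0.4108
Rules with consequent 'mid': {R1, R2} → strengths 0.0272, 0.0700
Aggregate via t-conorm [a + b − a·b]: 0.0953

0.095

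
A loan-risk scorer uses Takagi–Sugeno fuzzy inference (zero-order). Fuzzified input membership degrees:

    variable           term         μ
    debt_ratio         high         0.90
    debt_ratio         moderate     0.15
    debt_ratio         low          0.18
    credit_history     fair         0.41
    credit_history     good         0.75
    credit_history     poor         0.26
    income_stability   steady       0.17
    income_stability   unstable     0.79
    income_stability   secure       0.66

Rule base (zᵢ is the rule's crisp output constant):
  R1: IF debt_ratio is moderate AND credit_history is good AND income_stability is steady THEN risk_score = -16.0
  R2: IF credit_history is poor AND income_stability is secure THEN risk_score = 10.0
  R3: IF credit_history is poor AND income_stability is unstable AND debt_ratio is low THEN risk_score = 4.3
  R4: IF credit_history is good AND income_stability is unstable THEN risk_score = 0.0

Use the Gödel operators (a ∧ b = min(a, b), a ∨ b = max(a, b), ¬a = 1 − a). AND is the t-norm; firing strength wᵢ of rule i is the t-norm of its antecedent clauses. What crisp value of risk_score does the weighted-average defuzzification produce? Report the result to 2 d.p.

0.73

R1 (z=-16.0): moderate=0.15, good=0.75, steady=0.17; AND[min(a, b)] → w = 0.15
R2 (z=10.0): poor=0.26, secure=0.66; AND[min(a, b)] → w = 0.26
R3 (z=4.3): poor=0.26, unstable=0.79, low=0.18; AND[min(a, b)] → w = 0.18
R4 (z=0.0): good=0.75, unstable=0.79; AND[min(a, b)] → w = 0.75
Weighted average = (0.15·-16.0 + 0.26·10.0 + 0.18·4.3 + 0.75·0.0) / (0.15 + 0.26 + 0.18 + 0.75)
  = 0.9740 / 1.3400 = 0.73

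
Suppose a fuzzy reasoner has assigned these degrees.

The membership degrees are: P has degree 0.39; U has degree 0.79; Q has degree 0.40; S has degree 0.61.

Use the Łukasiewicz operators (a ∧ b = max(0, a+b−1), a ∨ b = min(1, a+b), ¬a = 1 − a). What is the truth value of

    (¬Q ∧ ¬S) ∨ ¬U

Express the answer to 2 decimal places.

0.21

¬Q = 1 − 0.40 = 0.60
¬S = 1 − 0.61 = 0.39
¬Q ∧ ¬S = max(0, a+b−1) on (0.60, 0.39) = 0.00
¬U = 1 − 0.79 = 0.21
(¬Q ∧ ¬S) ∨ ¬U = min(1, a+b) on (0.00, 0.21) = 0.21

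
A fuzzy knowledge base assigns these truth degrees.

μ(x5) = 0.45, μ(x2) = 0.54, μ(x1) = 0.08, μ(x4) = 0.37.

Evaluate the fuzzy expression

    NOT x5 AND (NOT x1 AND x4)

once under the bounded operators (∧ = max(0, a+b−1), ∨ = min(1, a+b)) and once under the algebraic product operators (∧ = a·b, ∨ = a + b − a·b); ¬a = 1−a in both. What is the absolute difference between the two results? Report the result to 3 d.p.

0.187

Under bounded:
  NOT x5 = 1 − 0.45 = 0.55
  NOT x1 = 1 − 0.08 = 0.92
  NOT x1 AND x4 = max(0, a+b−1) on (0.92, 0.37) = 0.29
  NOT x5 AND (NOT x1 AND x4) = max(0, a+b−1) on (0.55, 0.29) = 0.00
  → value = 0.0000
Under algebraic product:
  NOT x5 = 1 − 0.4500 = 0.5500
  NOT x1 = 1 − 0.0800 = 0.9200
  NOT x1 AND x4 = a·b on (0.9200, 0.3700) = 0.3404
  NOT x5 AND (NOT x1 AND x4) = a·b on (0.5500, 0.3404) = 0.1872
  → value = 0.1872
|0.0000 − 0.1872| = 0.187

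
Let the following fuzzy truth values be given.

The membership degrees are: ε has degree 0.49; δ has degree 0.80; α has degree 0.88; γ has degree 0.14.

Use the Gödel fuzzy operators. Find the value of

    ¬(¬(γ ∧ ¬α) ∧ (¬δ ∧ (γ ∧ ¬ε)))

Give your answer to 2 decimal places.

¬α = 1 − 0.88 = 0.12
γ ∧ ¬α = min(a, b) on (0.14, 0.12) = 0.12
¬(γ ∧ ¬α) = 1 − 0.12 = 0.88
¬δ = 1 − 0.80 = 0.20
¬ε = 1 − 0.49 = 0.51
γ ∧ ¬ε = min(a, b) on (0.14, 0.51) = 0.14
¬δ ∧ (γ ∧ ¬ε) = min(a, b) on (0.20, 0.14) = 0.14
¬(γ ∧ ¬α) ∧ (¬δ ∧ (γ ∧ ¬ε)) = min(a, b) on (0.88, 0.14) = 0.14
¬(¬(γ ∧ ¬α) ∧ (¬δ ∧ (γ ∧ ¬ε))) = 1 − 0.14 = 0.86

0.86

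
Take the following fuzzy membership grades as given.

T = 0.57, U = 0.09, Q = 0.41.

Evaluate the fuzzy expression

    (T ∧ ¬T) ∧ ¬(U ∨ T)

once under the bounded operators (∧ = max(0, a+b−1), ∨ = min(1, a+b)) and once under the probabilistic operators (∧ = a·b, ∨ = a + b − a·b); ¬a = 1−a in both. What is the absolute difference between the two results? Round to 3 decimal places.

Under bounded:
  ¬T = 1 − 0.57 = 0.43
  T ∧ ¬T = max(0, a+b−1) on (0.57, 0.43) = 0.00
  U ∨ T = min(1, a+b) on (0.09, 0.57) = 0.66
  ¬(U ∨ T) = 1 − 0.66 = 0.34
  (T ∧ ¬T) ∧ ¬(U ∨ T) = max(0, a+b−1) on (0.00, 0.34) = 0.00
  → value = 0.0000
Under probabilistic:
  ¬T = 1 − 0.5700 = 0.4300
  T ∧ ¬T = a·b on (0.5700, 0.4300) = 0.2451
  U ∨ T = a + b − a·b on (0.0900, 0.5700) = 0.6087
  ¬(U ∨ T) = 1 − 0.6087 = 0.3913
  (T ∧ ¬T) ∧ ¬(U ∨ T) = a·b on (0.2451, 0.3913) = 0.0959
  → value = 0.0959
|0.0000 − 0.0959| = 0.096

0.096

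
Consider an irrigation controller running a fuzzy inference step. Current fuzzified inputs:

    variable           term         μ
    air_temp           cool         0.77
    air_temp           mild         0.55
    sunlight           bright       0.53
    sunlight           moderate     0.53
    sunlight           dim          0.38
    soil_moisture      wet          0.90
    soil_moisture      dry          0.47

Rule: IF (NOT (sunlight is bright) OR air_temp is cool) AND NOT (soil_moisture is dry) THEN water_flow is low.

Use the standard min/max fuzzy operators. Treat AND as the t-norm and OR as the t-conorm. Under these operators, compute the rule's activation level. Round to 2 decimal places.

firing strength: (¬bright=1−0.53=0.47 OR cool=0.77) = 0.77; AND[min(a, b)] with ¬dry=1−0.47=0.53 → w = 0.53

0.53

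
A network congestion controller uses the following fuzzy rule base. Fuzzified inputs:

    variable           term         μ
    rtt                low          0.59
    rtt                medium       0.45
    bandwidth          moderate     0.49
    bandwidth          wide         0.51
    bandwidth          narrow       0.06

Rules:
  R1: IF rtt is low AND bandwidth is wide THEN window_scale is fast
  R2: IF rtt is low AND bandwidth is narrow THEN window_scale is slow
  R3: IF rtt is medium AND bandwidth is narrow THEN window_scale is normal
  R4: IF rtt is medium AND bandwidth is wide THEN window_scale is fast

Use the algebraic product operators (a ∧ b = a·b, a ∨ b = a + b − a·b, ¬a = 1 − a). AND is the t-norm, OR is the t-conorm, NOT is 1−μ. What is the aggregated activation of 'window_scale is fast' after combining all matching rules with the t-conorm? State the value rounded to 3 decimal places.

0.461

R1: low=0.59, wide=0.51; AND[a·b] → w = 0.3009
R2: low=0.59, narrow=0.06; AND[a·b] → w = 0.0354
R3: medium=0.45, narrow=0.06; AND[a·b] → w = 0.0270
R4: medium=0.45, wide=0.51; AND[a·b] → w = 0.2295
Rules with consequent 'fast': {R1, R4} → strengths 0.3009, 0.2295
Aggregate via t-conorm [a + b − a·b]: 0.4613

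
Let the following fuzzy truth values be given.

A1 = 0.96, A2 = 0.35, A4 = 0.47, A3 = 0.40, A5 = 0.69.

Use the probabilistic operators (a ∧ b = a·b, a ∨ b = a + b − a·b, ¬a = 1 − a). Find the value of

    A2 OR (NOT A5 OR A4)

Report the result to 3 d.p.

0.762

NOT A5 = 1 − 0.6900 = 0.3100
NOT A5 OR A4 = a + b − a·b on (0.3100, 0.4700) = 0.6343
A2 OR (NOT A5 OR A4) = a + b − a·b on (0.3500, 0.6343) = 0.7623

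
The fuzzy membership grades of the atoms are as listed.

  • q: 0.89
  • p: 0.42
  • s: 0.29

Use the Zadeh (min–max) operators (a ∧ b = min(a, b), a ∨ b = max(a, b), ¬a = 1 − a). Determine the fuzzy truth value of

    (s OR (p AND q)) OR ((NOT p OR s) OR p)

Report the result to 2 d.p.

p AND q = min(a, b) on (0.42, 0.89) = 0.42
s OR (p AND q) = max(a, b) on (0.29, 0.42) = 0.42
NOT p = 1 − 0.42 = 0.58
NOT p OR s = max(a, b) on (0.58, 0.29) = 0.58
(NOT p OR s) OR p = max(a, b) on (0.58, 0.42) = 0.58
(s OR (p AND q)) OR ((NOT p OR s) OR p) = max(a, b) on (0.42, 0.58) = 0.58

0.58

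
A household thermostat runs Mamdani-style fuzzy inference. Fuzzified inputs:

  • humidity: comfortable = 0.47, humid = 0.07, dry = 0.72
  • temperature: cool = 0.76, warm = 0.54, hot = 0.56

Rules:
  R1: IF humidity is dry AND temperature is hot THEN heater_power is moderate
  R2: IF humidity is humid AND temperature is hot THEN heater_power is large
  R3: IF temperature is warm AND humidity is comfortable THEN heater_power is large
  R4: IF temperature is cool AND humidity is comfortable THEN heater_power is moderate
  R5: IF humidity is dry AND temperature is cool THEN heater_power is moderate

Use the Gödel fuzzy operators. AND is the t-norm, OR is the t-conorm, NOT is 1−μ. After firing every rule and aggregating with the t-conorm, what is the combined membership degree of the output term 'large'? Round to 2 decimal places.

0.47

R1: dry=0.72, hot=0.56; AND[min(a, b)] → w = 0.56
R2: humid=0.07, hot=0.56; AND[min(a, b)] → w = 0.07
R3: warm=0.54, comfortable=0.47; AND[min(a, b)] → w = 0.47
R4: cool=0.76, comfortable=0.47; AND[min(a, b)] → w = 0.47
R5: dry=0.72, cool=0.76; AND[min(a, b)] → w = 0.72
Rules with consequent 'large': {R2, R3} → strengths 0.07, 0.47
Aggregate via t-conorm [max(a, b)]: 0.47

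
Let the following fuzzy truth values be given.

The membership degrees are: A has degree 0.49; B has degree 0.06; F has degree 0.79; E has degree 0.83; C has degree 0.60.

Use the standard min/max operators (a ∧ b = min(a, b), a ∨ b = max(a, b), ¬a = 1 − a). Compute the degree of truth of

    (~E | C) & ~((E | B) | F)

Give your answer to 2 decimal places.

0.17

~E = 1 − 0.83 = 0.17
~E | C = max(a, b) on (0.17, 0.60) = 0.60
E | B = max(a, b) on (0.83, 0.06) = 0.83
(E | B) | F = max(a, b) on (0.83, 0.79) = 0.83
~((E | B) | F) = 1 − 0.83 = 0.17
(~E | C) & ~((E | B) | F) = min(a, b) on (0.60, 0.17) = 0.17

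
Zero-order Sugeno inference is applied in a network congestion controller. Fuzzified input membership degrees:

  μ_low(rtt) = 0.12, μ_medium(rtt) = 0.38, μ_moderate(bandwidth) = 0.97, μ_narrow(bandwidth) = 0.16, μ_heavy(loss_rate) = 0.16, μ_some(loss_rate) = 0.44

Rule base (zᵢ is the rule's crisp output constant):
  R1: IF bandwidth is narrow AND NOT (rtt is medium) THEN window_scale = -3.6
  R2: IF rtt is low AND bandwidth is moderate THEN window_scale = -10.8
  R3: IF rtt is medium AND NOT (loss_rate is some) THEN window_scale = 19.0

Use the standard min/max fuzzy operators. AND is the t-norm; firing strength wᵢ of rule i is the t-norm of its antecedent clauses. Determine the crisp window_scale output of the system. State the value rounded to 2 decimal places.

R1 (z=-3.6): narrow=0.16, ¬medium=1−0.38=0.62; AND[min(a, b)] → w = 0.16
R2 (z=-10.8): low=0.12, moderate=0.97; AND[min(a, b)] → w = 0.12
R3 (z=19.0): medium=0.38, ¬some=1−0.44=0.56; AND[min(a, b)] → w = 0.38
Weighted average = (0.16·-3.6 + 0.12·-10.8 + 0.38·19.0) / (0.16 + 0.12 + 0.38)
  = 5.3480 / 0.6600 = 8.10

8.10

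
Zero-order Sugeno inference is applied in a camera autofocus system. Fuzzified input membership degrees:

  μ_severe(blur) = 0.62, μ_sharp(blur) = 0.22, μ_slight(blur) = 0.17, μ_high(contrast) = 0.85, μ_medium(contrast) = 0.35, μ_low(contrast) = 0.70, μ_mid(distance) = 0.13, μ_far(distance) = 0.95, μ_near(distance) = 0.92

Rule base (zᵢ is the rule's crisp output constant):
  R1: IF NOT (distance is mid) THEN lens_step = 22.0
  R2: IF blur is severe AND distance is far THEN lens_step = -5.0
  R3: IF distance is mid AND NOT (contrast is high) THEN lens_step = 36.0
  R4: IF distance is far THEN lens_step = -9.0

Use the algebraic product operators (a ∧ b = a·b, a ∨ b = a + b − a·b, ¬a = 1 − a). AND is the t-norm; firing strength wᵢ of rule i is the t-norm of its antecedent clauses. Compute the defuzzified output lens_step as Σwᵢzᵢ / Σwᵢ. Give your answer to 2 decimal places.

3.44

R1 (z=22.0): ¬mid=1−0.13=0.87 → w = 0.8700
R2 (z=-5.0): severe=0.62, far=0.95; AND[a·b] → w = 0.5890
R3 (z=36.0): mid=0.13, ¬high=1−0.85=0.15; AND[a·b] → w = 0.0195
R4 (z=-9.0): far=0.95 → w = 0.9500
Weighted average = (0.8700·22.0 + 0.5890·-5.0 + 0.0195·36.0 + 0.9500·-9.0) / (0.8700 + 0.5890 + 0.0195 + 0.9500)
  = 8.3470 / 2.4285 = 3.44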